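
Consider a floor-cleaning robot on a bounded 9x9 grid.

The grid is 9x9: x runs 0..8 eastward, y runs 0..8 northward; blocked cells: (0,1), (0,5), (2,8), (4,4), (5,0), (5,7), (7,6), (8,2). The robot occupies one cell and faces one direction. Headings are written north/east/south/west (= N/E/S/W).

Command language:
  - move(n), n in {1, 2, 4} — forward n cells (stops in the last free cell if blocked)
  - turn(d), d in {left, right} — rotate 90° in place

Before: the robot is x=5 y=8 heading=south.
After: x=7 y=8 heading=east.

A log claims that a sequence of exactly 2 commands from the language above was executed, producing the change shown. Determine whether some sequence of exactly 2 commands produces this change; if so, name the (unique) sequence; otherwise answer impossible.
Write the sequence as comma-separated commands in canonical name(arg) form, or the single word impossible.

key: running move(2) before turn(left) would end elsewhere — order is forced
t0: x=5 y=8 heading=south
t=1 turn(left) ⇒ x=5 y=8 heading=east
t=2 move(2) ⇒ x=7 y=8 heading=east
all 25 alternatives checked — unique.

turn(left), move(2)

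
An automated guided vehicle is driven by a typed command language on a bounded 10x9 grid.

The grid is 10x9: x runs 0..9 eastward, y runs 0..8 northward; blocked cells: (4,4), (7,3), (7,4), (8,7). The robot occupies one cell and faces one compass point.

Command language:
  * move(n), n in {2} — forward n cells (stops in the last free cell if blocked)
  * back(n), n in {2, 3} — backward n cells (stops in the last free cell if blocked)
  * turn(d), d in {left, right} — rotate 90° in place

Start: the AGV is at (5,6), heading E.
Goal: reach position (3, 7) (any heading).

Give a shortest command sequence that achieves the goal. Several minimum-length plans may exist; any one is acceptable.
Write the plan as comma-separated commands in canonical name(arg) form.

back(2), turn(right), move(2), back(3)

start: at (5,6), heading E
step 1 (back(2)): at (3,6), heading E
step 2 (turn(right)): at (3,6), heading S
step 3 (move(2)): at (3,4), heading S
step 4 (back(3)): at (3,7), heading S
shorter routes all fall short; 4 is best.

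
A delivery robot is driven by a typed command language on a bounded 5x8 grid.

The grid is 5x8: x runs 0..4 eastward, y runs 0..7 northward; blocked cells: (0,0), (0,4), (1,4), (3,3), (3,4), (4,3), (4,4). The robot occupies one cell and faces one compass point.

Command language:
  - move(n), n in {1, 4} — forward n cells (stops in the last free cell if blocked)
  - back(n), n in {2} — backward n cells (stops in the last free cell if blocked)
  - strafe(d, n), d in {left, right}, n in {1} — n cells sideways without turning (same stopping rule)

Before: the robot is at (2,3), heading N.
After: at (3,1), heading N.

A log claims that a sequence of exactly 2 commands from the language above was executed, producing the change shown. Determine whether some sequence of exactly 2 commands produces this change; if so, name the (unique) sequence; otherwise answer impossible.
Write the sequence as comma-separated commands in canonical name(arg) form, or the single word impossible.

back(2), strafe(right, 1)

key: running strafe(right, 1) before back(2) would end elsewhere — order is forced
t0: at (2,3), heading N
t=1 back(2) ⇒ at (2,1), heading N
t=2 strafe(right, 1) ⇒ at (3,1), heading N
uniquely the one of 25 2-step routes that fits.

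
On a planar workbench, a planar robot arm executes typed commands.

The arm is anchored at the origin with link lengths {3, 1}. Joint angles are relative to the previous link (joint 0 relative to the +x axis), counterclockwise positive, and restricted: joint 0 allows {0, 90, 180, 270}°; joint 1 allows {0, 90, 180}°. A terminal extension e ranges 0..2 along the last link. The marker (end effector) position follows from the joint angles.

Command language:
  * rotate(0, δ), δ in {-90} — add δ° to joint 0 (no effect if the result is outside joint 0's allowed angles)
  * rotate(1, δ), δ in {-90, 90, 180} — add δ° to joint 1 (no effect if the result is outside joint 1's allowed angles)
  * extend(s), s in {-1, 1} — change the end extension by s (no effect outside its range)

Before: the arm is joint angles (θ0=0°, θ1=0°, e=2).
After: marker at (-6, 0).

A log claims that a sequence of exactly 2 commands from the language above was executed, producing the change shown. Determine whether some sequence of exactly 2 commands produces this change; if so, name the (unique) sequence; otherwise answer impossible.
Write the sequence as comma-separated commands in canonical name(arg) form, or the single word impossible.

begin: joint angles (θ0=0°, θ1=0°, e=2)
[1] after rotate(0, -90): joint angles (θ0=270°, θ1=0°, e=2)
[2] after rotate(0, -90): joint angles (θ0=180°, θ1=0°, e=2)
no rival 2-sequence matches.

rotate(0, -90), rotate(0, -90)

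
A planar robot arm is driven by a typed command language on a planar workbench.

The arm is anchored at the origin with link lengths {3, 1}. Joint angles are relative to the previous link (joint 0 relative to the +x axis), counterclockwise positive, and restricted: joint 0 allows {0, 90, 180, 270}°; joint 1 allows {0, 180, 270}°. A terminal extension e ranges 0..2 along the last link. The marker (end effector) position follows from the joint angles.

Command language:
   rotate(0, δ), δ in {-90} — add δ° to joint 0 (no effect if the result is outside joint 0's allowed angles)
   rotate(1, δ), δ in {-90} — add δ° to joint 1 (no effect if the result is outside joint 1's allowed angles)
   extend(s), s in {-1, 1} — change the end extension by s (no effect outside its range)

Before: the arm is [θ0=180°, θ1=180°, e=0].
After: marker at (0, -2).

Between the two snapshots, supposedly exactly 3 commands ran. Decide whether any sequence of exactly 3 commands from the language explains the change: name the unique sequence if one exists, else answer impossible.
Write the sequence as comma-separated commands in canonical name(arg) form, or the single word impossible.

rotate(0, -90), rotate(0, -90), rotate(0, -90)

begin: [θ0=180°, θ1=180°, e=0]
step 1 (rotate(0, -90)): [θ0=90°, θ1=180°, e=0]
step 2 (rotate(0, -90)): [θ0=0°, θ1=180°, e=0]
step 3 (rotate(0, -90)): [θ0=270°, θ1=180°, e=0]
all 64 alternatives checked — unique.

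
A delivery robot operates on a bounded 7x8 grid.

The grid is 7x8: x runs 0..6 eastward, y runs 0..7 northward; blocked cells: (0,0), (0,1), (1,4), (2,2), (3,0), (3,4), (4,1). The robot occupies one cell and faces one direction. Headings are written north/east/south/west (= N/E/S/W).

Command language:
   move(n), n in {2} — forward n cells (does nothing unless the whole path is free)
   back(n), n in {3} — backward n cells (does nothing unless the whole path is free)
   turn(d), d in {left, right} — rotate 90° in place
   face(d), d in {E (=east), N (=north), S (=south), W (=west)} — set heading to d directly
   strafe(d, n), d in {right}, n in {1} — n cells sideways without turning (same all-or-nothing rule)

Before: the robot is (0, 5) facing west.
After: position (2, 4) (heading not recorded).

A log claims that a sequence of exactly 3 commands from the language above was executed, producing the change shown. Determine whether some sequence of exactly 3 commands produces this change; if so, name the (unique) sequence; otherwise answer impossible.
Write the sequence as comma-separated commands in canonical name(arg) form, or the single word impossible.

key: order matters: swapping face(E) and strafe(right, 1) lands elsewhere
begin: (0, 5) facing west
[1] after face(E): (0, 5) facing east
[2] after move(2): (2, 5) facing east
[3] after strafe(right, 1): (2, 4) facing east
no other 3-command option fits: unique.

face(E), move(2), strafe(right, 1)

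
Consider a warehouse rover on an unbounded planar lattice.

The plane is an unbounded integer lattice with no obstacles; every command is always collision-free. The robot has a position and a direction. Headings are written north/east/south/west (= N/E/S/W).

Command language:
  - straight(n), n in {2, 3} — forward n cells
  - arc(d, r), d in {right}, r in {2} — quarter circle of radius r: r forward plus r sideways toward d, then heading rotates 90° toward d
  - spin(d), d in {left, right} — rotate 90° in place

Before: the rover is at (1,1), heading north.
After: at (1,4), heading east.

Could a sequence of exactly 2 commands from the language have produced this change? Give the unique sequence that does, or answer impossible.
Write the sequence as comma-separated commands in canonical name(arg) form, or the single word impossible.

key: position moved to (1,4) AND the heading swung to E — translation plus rotation needed
initial: at (1,1), heading north
1. straight(3) → at (1,4), heading north
2. spin(right) → at (1,4), heading east
all 25 alternatives checked — unique.

straight(3), spin(right)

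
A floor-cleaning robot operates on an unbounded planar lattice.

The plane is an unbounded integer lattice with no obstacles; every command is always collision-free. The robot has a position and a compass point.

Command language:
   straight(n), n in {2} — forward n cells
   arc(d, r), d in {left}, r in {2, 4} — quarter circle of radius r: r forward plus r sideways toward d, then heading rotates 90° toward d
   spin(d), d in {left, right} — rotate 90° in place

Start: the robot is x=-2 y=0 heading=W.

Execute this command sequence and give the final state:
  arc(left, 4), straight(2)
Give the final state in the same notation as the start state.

x=-6 y=-6 heading=S

initial: x=-2 y=0 heading=W
t=1 arc(left, 4) ⇒ x=-6 y=-4 heading=S
t=2 straight(2) ⇒ x=-6 y=-6 heading=S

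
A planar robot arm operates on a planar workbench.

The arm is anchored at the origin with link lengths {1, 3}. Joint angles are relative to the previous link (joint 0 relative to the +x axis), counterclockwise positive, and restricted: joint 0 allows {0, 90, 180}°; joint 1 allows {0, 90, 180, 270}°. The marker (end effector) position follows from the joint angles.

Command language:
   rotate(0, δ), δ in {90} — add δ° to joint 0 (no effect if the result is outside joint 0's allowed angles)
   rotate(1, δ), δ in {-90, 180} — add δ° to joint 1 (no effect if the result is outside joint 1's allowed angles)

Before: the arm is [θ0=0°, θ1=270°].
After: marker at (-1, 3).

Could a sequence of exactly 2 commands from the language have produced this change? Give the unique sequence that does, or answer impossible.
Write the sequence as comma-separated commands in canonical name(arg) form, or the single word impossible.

rotate(0, 90), rotate(0, 90)

initial: [θ0=0°, θ1=270°]
t=1 rotate(0, 90) ⇒ [θ0=90°, θ1=270°]
t=2 rotate(0, 90) ⇒ [θ0=180°, θ1=270°]
no other 2-command option fits: unique.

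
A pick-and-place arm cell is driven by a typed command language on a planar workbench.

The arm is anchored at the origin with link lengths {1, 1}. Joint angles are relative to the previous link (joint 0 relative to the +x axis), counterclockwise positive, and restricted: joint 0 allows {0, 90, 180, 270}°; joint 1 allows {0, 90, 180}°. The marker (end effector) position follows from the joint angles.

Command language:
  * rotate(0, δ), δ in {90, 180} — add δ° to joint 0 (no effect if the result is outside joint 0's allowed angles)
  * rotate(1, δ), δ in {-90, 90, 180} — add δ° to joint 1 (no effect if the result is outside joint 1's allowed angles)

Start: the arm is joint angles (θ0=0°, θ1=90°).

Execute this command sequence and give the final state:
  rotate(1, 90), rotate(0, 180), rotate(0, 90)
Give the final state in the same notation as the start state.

joint angles (θ0=270°, θ1=180°)

t0: joint angles (θ0=0°, θ1=90°)
t=1 rotate(1, 90) ⇒ joint angles (θ0=0°, θ1=180°)
t=2 rotate(0, 180) ⇒ joint angles (θ0=180°, θ1=180°)
t=3 rotate(0, 90) ⇒ joint angles (θ0=270°, θ1=180°)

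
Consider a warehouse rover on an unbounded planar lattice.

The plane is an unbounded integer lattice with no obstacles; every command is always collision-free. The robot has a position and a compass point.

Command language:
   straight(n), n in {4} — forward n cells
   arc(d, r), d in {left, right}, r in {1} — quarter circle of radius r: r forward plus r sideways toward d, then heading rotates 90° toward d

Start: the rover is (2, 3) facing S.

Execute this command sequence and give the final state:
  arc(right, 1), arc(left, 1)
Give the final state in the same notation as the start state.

(0, 1) facing S

start: (2, 3) facing S
t=1 arc(right, 1) ⇒ (1, 2) facing W
t=2 arc(left, 1) ⇒ (0, 1) facing S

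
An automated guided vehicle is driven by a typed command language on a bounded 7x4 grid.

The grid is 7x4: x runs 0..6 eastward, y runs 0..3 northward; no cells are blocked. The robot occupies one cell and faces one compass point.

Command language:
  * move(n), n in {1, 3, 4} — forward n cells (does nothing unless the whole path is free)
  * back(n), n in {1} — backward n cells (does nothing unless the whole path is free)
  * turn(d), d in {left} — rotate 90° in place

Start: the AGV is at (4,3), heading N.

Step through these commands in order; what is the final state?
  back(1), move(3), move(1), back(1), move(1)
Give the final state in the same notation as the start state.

at (4,3), heading N

start: at (4,3), heading N
1. back(1) → at (4,2), heading N
2. move(3) → at (4,2), heading N
3. move(1) → at (4,3), heading N
4. back(1) → at (4,2), heading N
5. move(1) → at (4,3), heading N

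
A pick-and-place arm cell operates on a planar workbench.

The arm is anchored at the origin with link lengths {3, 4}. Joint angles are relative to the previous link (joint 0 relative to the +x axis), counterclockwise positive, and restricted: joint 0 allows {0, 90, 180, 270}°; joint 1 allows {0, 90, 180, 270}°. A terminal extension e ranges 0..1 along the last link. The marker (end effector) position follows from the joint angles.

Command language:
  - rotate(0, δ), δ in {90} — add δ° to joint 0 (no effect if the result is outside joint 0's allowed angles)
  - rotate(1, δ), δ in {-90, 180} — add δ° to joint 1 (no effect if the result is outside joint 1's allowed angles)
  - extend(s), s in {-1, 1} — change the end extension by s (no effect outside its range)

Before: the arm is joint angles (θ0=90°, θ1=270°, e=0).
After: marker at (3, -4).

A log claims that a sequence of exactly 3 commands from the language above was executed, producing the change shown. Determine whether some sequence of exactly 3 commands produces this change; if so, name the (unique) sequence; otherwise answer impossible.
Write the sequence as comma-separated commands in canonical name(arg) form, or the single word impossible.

rotate(0, 90), rotate(0, 90), rotate(0, 90)

from: joint angles (θ0=90°, θ1=270°, e=0)
step 1 (rotate(0, 90)): joint angles (θ0=180°, θ1=270°, e=0)
step 2 (rotate(0, 90)): joint angles (θ0=270°, θ1=270°, e=0)
step 3 (rotate(0, 90)): joint angles (θ0=0°, θ1=270°, e=0)
no rival 3-sequence matches.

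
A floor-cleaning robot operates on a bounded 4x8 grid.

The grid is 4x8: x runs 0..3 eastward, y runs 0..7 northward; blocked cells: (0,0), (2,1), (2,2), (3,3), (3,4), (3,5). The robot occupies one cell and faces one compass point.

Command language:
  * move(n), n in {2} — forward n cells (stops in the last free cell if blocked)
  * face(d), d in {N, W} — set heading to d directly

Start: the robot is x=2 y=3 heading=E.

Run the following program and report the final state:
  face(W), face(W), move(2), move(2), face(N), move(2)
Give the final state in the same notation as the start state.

x=0 y=5 heading=N

begin: x=2 y=3 heading=E
t=1 face(W) ⇒ x=2 y=3 heading=W
t=2 face(W) ⇒ x=2 y=3 heading=W
t=3 move(2) ⇒ x=0 y=3 heading=W
t=4 move(2) ⇒ x=0 y=3 heading=W
t=5 face(N) ⇒ x=0 y=3 heading=N
t=6 move(2) ⇒ x=0 y=5 heading=N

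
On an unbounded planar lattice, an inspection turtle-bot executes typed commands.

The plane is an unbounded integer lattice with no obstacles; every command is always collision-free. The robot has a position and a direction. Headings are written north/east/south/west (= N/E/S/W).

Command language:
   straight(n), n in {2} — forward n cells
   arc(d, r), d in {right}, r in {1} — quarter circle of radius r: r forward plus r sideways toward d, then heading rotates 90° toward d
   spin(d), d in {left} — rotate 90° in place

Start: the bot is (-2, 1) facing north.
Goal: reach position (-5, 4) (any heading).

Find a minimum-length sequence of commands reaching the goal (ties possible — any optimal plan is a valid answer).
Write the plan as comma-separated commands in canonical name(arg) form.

straight(2), spin(left), straight(2), arc(right, 1)

begin: (-2, 1) facing north
step 1 (straight(2)): (-2, 3) facing north
step 2 (spin(left)): (-2, 3) facing west
step 3 (straight(2)): (-4, 3) facing west
step 4 (arc(right, 1)): (-5, 4) facing north
no 3-step plan works, so 4 is optimal.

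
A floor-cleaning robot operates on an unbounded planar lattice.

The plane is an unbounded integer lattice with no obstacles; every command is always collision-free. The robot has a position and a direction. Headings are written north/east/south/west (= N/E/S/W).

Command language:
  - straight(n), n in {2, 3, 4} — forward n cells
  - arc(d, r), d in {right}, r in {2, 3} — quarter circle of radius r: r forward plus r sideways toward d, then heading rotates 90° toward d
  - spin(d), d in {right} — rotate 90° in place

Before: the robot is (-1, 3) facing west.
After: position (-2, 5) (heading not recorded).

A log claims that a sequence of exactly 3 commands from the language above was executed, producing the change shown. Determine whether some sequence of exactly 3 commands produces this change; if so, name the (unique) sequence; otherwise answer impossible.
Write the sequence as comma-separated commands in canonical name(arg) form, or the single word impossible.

straight(3), spin(right), arc(right, 2)

key: order matters: swapping straight(3) and arc(right, 2) lands elsewhere
t0: (-1, 3) facing west
step 1 (straight(3)): (-4, 3) facing west
step 2 (spin(right)): (-4, 3) facing north
step 3 (arc(right, 2)): (-2, 5) facing east
uniquely the one of 216 3-step routes that fits.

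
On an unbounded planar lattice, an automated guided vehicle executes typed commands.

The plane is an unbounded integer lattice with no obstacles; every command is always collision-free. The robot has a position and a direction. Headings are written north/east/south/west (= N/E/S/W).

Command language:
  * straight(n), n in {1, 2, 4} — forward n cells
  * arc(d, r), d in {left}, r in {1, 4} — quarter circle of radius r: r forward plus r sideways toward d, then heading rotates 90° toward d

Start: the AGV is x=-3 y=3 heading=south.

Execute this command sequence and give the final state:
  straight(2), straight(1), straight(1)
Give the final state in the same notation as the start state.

from: x=-3 y=3 heading=south
t=1 straight(2) ⇒ x=-3 y=1 heading=south
t=2 straight(1) ⇒ x=-3 y=0 heading=south
t=3 straight(1) ⇒ x=-3 y=-1 heading=south

x=-3 y=-1 heading=south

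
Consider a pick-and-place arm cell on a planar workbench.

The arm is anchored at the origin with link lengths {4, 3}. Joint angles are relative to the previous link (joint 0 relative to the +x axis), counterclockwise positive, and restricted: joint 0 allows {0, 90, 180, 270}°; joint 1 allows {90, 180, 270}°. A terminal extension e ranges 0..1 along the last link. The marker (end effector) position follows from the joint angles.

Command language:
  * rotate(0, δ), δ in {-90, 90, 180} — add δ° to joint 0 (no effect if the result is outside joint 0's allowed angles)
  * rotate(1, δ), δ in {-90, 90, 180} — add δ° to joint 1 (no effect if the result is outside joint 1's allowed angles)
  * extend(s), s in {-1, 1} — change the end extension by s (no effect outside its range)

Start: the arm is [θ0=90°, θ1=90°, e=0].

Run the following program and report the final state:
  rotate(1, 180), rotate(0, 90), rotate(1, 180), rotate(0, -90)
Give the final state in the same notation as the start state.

[θ0=90°, θ1=90°, e=0]

start: [θ0=90°, θ1=90°, e=0]
step 1 (rotate(1, 180)): [θ0=90°, θ1=270°, e=0]
step 2 (rotate(0, 90)): [θ0=180°, θ1=270°, e=0]
step 3 (rotate(1, 180)): [θ0=180°, θ1=90°, e=0]
step 4 (rotate(0, -90)): [θ0=90°, θ1=90°, e=0]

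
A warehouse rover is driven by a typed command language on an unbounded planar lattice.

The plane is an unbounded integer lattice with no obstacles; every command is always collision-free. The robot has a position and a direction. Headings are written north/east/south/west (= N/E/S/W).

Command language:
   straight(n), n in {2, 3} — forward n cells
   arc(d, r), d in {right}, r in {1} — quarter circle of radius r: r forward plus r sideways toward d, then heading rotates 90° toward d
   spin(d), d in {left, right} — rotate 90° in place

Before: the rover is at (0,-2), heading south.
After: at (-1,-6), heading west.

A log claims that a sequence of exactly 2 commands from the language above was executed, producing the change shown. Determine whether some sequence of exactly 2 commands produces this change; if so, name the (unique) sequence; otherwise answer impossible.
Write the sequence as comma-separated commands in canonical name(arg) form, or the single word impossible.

straight(3), arc(right, 1)

key: cell and facing (now W) both changed — the 2 commands mix motion and turning
initial: at (0,-2), heading south
1. straight(3) → at (0,-5), heading south
2. arc(right, 1) → at (-1,-6), heading west
no rival 2-sequence matches.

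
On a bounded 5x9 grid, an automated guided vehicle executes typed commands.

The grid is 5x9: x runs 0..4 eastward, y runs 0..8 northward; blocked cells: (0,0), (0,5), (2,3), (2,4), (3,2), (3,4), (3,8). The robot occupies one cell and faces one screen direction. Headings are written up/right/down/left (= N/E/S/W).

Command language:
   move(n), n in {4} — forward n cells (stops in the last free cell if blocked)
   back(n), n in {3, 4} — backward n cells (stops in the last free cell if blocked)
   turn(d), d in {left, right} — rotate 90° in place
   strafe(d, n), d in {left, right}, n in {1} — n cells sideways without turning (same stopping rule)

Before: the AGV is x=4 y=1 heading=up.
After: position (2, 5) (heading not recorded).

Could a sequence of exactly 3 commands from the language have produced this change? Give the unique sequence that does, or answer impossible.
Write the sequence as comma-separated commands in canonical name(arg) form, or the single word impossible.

key: running strafe(left, 1) before move(4) would end elsewhere — order is forced
from: x=4 y=1 heading=up
[1] after move(4): x=4 y=5 heading=up
[2] after strafe(left, 1): x=3 y=5 heading=up
[3] after strafe(left, 1): x=2 y=5 heading=up
no other 3-command option fits: unique.

move(4), strafe(left, 1), strafe(left, 1)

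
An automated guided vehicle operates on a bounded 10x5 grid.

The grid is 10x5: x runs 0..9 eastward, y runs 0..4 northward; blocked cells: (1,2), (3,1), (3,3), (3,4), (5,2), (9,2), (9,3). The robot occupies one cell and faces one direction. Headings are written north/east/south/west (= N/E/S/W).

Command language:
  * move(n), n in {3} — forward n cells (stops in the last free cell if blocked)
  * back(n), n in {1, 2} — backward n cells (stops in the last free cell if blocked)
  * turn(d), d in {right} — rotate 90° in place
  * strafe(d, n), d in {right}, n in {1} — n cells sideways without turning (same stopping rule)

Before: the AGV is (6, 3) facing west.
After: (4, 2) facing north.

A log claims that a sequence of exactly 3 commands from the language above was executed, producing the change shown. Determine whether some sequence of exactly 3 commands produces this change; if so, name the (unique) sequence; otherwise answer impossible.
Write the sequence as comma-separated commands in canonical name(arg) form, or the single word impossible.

move(3), turn(right), back(1)

key: running back(1) before move(3) would end elsewhere — order is forced
begin: (6, 3) facing west
step 1 (move(3)): (4, 3) facing west
step 2 (turn(right)): (4, 3) facing north
step 3 (back(1)): (4, 2) facing north
no rival 3-sequence matches.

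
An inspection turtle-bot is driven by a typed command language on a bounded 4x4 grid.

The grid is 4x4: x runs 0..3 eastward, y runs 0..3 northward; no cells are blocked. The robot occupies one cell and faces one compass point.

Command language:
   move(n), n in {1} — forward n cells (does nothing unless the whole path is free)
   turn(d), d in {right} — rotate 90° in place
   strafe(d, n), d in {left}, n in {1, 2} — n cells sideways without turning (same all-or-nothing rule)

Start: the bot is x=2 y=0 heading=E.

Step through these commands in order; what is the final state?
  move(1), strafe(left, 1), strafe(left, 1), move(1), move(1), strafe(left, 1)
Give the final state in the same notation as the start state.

from: x=2 y=0 heading=E
step 1 (move(1)): x=3 y=0 heading=E
step 2 (strafe(left, 1)): x=3 y=1 heading=E
step 3 (strafe(left, 1)): x=3 y=2 heading=E
step 4 (move(1)): x=3 y=2 heading=E
step 5 (move(1)): x=3 y=2 heading=E
step 6 (strafe(left, 1)): x=3 y=3 heading=E

x=3 y=3 heading=E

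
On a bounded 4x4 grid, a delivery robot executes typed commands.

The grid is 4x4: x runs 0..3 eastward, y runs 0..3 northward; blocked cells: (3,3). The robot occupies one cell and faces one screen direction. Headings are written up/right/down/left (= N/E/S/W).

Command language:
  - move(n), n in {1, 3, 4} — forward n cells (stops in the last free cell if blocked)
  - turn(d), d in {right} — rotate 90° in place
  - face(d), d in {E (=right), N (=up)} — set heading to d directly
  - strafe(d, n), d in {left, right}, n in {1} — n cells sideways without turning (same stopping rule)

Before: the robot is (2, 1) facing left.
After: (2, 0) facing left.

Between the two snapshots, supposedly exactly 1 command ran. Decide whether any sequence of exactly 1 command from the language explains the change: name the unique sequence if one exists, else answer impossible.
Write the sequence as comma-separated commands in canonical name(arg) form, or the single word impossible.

strafe(left, 1)

key: still facing W — the one step turns nothing
initial: (2, 1) facing left
1. strafe(left, 1) → (2, 0) facing left
uniquely the one of 8 1-step routes that fits.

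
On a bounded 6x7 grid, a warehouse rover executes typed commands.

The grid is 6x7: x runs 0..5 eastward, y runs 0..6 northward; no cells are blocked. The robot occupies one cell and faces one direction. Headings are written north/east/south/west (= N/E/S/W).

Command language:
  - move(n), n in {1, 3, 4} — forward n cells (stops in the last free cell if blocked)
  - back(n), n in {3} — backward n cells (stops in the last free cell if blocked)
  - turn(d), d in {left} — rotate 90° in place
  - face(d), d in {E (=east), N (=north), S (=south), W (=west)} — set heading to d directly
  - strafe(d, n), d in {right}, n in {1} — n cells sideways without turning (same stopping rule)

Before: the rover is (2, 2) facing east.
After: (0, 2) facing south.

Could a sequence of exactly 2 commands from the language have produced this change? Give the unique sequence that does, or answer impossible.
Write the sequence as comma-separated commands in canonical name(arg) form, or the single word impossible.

key: order matters: swapping back(3) and face(S) lands elsewhere
begin: (2, 2) facing east
step 1 (back(3)): (0, 2) facing east
step 2 (face(S)): (0, 2) facing south
all 100 alternatives checked — unique.

back(3), face(S)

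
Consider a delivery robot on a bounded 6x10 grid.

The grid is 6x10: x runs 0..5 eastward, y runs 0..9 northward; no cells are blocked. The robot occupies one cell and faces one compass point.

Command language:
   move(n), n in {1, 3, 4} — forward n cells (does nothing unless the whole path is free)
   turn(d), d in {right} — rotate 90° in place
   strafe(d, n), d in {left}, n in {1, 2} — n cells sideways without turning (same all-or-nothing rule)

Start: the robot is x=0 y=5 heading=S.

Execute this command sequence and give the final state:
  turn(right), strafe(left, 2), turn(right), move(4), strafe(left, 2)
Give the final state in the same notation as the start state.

x=0 y=7 heading=N

initial: x=0 y=5 heading=S
t=1 turn(right) ⇒ x=0 y=5 heading=W
t=2 strafe(left, 2) ⇒ x=0 y=3 heading=W
t=3 turn(right) ⇒ x=0 y=3 heading=N
t=4 move(4) ⇒ x=0 y=7 heading=N
t=5 strafe(left, 2) ⇒ x=0 y=7 heading=N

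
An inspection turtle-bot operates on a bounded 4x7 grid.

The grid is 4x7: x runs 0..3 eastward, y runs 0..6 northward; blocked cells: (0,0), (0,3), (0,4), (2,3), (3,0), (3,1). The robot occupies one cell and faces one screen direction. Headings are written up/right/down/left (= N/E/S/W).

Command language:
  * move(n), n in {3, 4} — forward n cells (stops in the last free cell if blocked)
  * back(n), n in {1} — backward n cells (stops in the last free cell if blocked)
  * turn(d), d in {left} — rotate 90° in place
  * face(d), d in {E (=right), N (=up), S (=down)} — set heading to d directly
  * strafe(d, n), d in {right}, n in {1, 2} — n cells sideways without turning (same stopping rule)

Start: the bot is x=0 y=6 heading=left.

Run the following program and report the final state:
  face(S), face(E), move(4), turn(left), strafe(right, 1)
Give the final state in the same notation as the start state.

x=3 y=6 heading=up

t0: x=0 y=6 heading=left
step 1 (face(S)): x=0 y=6 heading=down
step 2 (face(E)): x=0 y=6 heading=right
step 3 (move(4)): x=3 y=6 heading=right
step 4 (turn(left)): x=3 y=6 heading=up
step 5 (strafe(right, 1)): x=3 y=6 heading=up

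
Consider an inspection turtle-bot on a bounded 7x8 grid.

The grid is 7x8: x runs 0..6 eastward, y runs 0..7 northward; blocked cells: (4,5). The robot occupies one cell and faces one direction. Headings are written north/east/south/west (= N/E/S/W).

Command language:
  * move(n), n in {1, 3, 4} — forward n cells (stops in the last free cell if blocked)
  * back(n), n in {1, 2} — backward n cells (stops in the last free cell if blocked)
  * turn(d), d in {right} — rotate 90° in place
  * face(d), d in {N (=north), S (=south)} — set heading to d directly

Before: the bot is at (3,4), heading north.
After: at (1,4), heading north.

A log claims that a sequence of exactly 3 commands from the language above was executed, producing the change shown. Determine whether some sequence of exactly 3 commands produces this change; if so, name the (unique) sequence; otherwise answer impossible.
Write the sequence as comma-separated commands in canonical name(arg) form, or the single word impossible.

key: heading stays N — rotations cancel among the 3 commands
begin: at (3,4), heading north
[1] after turn(right): at (3,4), heading east
[2] after back(2): at (1,4), heading east
[3] after face(N): at (1,4), heading north
all 512 alternatives checked — unique.

turn(right), back(2), face(N)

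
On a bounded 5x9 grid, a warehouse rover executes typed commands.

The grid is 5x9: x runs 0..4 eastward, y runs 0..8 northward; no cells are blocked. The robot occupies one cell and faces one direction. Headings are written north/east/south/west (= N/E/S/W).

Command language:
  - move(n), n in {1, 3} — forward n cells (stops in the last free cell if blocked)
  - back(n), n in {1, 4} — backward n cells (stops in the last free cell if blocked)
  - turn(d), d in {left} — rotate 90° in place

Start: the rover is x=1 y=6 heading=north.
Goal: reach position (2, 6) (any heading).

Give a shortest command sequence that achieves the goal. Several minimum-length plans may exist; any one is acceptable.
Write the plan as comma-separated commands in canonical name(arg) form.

turn(left), back(1)

t0: x=1 y=6 heading=north
1. turn(left) → x=1 y=6 heading=west
2. back(1) → x=2 y=6 heading=west
no 1-step plan works, so 2 is optimal.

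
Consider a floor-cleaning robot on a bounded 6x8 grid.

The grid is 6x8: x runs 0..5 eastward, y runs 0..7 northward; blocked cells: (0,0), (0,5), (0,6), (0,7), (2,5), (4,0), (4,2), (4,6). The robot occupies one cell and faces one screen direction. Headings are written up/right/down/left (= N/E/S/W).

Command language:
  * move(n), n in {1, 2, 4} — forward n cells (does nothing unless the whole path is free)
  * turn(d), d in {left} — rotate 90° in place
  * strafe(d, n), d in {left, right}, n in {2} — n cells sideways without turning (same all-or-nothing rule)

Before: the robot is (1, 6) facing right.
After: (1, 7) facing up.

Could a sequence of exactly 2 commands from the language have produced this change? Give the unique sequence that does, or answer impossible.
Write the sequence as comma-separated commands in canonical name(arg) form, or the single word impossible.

turn(left), move(1)

key: position moved to (1,7) AND the heading swung to N — translation plus rotation needed
initial: (1, 6) facing right
step 1 (turn(left)): (1, 6) facing up
step 2 (move(1)): (1, 7) facing up
no other 2-command option fits: unique.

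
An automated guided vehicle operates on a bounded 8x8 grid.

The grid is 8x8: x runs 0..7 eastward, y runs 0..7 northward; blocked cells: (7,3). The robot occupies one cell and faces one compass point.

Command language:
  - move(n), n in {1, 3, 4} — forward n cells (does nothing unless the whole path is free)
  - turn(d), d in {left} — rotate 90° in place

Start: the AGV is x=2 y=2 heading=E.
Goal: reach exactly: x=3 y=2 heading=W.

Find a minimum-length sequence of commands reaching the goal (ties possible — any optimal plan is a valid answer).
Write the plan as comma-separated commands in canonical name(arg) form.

from: x=2 y=2 heading=E
1. move(1) → x=3 y=2 heading=E
2. turn(left) → x=3 y=2 heading=N
3. turn(left) → x=3 y=2 heading=W
shorter routes all fall short; 3 is best.

move(1), turn(left), turn(left)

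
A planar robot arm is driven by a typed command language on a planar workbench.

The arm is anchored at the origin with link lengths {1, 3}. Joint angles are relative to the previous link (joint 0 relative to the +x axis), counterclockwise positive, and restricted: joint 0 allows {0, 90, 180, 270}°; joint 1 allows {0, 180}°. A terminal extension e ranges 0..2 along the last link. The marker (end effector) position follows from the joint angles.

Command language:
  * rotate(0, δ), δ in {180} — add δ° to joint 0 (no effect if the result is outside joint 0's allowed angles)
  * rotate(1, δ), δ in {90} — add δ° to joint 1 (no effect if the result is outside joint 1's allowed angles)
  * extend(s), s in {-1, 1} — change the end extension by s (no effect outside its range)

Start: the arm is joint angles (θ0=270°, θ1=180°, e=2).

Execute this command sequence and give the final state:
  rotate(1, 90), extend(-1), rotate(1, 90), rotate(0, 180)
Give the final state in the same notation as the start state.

begin: joint angles (θ0=270°, θ1=180°, e=2)
t=1 rotate(1, 90) ⇒ joint angles (θ0=270°, θ1=180°, e=2)
t=2 extend(-1) ⇒ joint angles (θ0=270°, θ1=180°, e=1)
t=3 rotate(1, 90) ⇒ joint angles (θ0=270°, θ1=180°, e=1)
t=4 rotate(0, 180) ⇒ joint angles (θ0=90°, θ1=180°, e=1)

joint angles (θ0=90°, θ1=180°, e=1)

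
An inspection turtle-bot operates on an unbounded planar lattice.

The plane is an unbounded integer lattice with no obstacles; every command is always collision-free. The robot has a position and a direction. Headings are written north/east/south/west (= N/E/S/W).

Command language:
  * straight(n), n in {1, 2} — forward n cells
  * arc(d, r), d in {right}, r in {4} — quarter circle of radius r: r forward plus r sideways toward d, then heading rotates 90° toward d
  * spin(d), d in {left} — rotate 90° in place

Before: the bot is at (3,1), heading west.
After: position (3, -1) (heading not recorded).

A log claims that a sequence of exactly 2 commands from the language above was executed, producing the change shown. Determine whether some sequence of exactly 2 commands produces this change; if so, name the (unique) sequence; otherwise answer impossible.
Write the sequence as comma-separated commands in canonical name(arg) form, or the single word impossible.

spin(left), straight(2)

key: order matters: swapping spin(left) and straight(2) lands elsewhere
start: at (3,1), heading west
step 1 (spin(left)): at (3,1), heading south
step 2 (straight(2)): at (3,-1), heading south
no rival 2-sequence matches.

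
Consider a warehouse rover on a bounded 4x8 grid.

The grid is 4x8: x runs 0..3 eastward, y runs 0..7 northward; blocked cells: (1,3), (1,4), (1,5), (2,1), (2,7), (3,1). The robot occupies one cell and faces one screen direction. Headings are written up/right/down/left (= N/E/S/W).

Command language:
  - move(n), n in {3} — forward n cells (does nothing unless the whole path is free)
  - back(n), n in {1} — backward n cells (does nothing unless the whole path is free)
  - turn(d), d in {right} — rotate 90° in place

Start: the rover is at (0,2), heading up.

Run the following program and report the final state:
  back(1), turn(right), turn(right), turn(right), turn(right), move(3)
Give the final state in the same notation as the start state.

start: at (0,2), heading up
[1] after back(1): at (0,1), heading up
[2] after turn(right): at (0,1), heading right
[3] after turn(right): at (0,1), heading down
[4] after turn(right): at (0,1), heading left
[5] after turn(right): at (0,1), heading up
[6] after move(3): at (0,4), heading up

at (0,4), heading up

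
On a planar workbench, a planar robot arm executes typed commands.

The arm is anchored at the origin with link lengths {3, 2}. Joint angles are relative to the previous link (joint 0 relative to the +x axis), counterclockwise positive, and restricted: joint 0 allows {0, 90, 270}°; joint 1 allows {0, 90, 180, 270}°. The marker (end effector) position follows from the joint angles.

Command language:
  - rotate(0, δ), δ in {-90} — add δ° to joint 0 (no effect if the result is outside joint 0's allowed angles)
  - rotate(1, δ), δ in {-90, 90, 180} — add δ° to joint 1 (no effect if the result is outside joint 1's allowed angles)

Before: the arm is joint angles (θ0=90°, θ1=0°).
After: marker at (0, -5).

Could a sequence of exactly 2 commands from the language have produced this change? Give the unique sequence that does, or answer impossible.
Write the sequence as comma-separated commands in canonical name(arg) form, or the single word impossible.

rotate(0, -90), rotate(0, -90)

t0: joint angles (θ0=90°, θ1=0°)
[1] after rotate(0, -90): joint angles (θ0=0°, θ1=0°)
[2] after rotate(0, -90): joint angles (θ0=270°, θ1=0°)
uniquely the one of 16 2-step routes that fits.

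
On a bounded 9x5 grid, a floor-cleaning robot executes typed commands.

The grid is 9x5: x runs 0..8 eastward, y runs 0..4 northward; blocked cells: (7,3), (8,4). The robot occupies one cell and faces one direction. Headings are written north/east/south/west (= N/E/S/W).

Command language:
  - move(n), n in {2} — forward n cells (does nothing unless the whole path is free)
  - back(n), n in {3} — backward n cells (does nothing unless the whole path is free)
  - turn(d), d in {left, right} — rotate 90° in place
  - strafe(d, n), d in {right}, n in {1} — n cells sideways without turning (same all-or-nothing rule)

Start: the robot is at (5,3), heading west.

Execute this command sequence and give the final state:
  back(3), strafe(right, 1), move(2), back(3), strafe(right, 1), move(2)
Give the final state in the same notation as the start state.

at (4,4), heading west

t0: at (5,3), heading west
t=1 back(3) ⇒ at (5,3), heading west
t=2 strafe(right, 1) ⇒ at (5,4), heading west
t=3 move(2) ⇒ at (3,4), heading west
t=4 back(3) ⇒ at (6,4), heading west
t=5 strafe(right, 1) ⇒ at (6,4), heading west
t=6 move(2) ⇒ at (4,4), heading west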